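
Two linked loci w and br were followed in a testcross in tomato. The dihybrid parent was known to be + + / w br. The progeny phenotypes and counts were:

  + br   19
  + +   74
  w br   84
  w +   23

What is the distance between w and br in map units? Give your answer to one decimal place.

21.0 map units

The recombinant classes are + br and w +: 19 + 23 = 42.
Recombination frequency = 42/200 = 0.2100 ≈ 21.0%, i.e. 21.0 map units.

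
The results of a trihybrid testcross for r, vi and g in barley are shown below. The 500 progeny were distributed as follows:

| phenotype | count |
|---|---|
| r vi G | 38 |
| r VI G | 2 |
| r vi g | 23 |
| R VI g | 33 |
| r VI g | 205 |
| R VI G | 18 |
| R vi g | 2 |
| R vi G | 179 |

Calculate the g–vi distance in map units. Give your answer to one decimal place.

The two most frequent reciprocal classes, r VI g and R vi G, are the parental types, so the F1 was r VI g / R vi G.
The two rarest classes, r VI G and R vi g, are the double crossovers. Comparing them with the parentals, only the g allele has switched, so g is the middle locus and the order is vi – g – r.
Crossovers in the vi–g interval produce the single-crossover classes r vi g and R VI G (23 + 18 = 41) plus the double crossovers (4).
RF(vi–g) = (41 + 4) / 500 = 45/500 = 0.0900 → 9.0 map units.

9.0 map units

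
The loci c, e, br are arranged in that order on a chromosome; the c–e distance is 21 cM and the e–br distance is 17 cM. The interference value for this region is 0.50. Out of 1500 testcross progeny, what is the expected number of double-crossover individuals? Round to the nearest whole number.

27

Map distances give recombination frequencies of 0.210 and 0.170 for the two intervals.
With interference 0.50 (so coincidence = 0.50), expected double-crossover frequency = 0.210 × 0.170 × 0.50 = 0.01785.
Expected number = 0.01785 × 1500 = 26.78 ≈ 27.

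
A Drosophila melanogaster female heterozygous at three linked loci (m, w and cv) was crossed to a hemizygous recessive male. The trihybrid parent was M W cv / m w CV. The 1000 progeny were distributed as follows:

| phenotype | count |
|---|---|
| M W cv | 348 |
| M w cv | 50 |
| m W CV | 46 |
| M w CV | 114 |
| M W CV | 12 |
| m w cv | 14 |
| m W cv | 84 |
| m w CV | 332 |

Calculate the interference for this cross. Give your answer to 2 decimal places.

The two rarest classes, M W CV and m w cv, are the double crossovers. Comparing them with the parentals, only the cv allele has switched, so cv is the middle locus and the order is m – cv – w.
m–cv: (198 + 26)/1000 = 0.2240; cv–w: (96 + 26)/1000 = 0.1220.
Expected DCO frequency = 0.2240 × 0.1220 ≈ 0.02733; observed = 26/1000 ≈ 0.02600.
Coefficient of coincidence = 0.02600/0.02733 ≈ 0.95; interference = 1 − 0.95 = 0.05.

0.05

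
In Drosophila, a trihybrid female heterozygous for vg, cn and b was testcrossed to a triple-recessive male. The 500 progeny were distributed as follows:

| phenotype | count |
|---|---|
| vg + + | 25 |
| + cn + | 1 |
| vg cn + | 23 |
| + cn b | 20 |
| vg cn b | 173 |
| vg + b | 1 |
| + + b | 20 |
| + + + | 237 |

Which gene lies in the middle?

The two most frequent reciprocal classes, + + + and vg cn b, are the parental types, so the F1 was + + + / vg cn b.
The two rarest classes, + cn + and vg + b, are the double crossovers. Comparing them with the parentals, only the cn allele has switched, so cn is the middle locus and the order is b – cn – vg.

cn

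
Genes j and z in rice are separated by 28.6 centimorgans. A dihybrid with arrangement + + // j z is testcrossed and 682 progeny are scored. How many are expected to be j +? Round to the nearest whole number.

98

A map distance of 28.6 centimorgans corresponds to a recombination frequency of 0.286.
The F1 is + + / j z, so j + is a recombinant gamete class with expected frequency r/2 = 0.286/2 = 0.1430.
Expected number = 0.1430 × 682 = 97.53 ≈ 98.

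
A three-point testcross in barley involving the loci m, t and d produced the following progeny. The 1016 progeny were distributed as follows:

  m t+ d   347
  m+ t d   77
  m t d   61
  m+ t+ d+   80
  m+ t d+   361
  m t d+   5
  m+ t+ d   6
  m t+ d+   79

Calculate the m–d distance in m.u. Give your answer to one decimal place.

16.4 m.u.

The two most frequent reciprocal classes, m t+ d and m+ t d+, are the parental types, so the F1 was m t+ d / m+ t d+.
The two rarest classes, m+ t+ d and m t d+, are the double crossovers. Comparing them with the parentals, only the m allele has switched, so m is the middle locus and the order is t – m – d.
Crossovers in the m–d interval produce the single-crossover classes m t+ d+ and m+ t d (79 + 77 = 156) plus the double crossovers (11).
RF(m–d) = (156 + 11) / 1016 = 167/1016 = 0.1644 → 16.4 m.u.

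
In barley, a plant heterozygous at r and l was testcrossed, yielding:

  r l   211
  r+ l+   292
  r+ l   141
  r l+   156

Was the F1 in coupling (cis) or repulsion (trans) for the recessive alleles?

cis

The two most frequent classes are r+ l+ (292) and r l (211); these are the parental (non-recombinant) types.
So the F1 carried r+ l+ on one chromosome and r l on the other — the recessive alleles are on the same chromosome (cis / coupling).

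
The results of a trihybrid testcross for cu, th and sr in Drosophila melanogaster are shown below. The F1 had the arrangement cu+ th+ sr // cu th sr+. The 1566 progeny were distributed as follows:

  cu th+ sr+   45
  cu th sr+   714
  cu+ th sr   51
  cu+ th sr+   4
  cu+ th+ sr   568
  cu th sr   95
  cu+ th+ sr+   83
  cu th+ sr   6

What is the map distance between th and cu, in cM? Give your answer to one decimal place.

The two rarest classes, cu th+ sr and cu+ th sr+, are the double crossovers. Comparing them with the parentals, only the cu allele has switched, so cu is the middle locus and the order is sr – cu – th.
Crossovers in the cu–th interval produce the single-crossover classes cu+ th sr and cu th+ sr+ (51 + 45 = 96) plus the double crossovers (10).
RF(cu–th) = (96 + 10) / 1566 = 106/1566 = 0.0677 → 6.8 cM.

6.8 cM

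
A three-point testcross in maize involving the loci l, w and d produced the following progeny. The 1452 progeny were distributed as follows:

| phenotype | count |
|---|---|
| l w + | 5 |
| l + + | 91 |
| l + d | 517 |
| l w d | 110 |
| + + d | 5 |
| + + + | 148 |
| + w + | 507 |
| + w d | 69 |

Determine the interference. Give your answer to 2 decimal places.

The two most frequent reciprocal classes, l + d and + w +, are the parental types, so the F1 was l + d / + w +.
The two rarest classes, + + d and l w +, are the double crossovers. Comparing them with the parentals, only the l allele has switched, so l is the middle locus and the order is w – l – d.
w–l: (258 + 10)/1452 = 0.1846; l–d: (160 + 10)/1452 = 0.1171.
Expected DCO frequency = 0.1846 × 0.1171 ≈ 0.02162; observed = 10/1452 ≈ 0.00689.
Coefficient of coincidence = 0.00689/0.02162 ≈ 0.32; interference = 1 − 0.32 = 0.68.

0.68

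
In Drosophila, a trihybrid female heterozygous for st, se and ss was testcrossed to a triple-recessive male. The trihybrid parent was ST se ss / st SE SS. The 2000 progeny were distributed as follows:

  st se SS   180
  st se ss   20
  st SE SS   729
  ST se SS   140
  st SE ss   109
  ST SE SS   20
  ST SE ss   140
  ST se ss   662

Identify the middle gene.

The two rarest classes, st se ss and ST SE SS, are the double crossovers. Comparing them with the parentals, only the st allele has switched, so st is the middle locus and the order is ss – st – se.

st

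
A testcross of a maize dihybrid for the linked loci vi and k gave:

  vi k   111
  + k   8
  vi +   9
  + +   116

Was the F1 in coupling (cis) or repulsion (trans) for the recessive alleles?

cis

The two most frequent classes are + + (116) and vi k (111); these are the parental (non-recombinant) types.
So the F1 carried + + on one chromosome and vi k on the other — the recessive alleles are on the same chromosome (cis / coupling).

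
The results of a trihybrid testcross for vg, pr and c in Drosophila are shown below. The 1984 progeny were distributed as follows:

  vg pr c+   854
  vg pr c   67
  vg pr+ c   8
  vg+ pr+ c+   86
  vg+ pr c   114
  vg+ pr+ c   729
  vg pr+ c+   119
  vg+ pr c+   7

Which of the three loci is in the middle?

vg

The two most frequent reciprocal classes, vg+ pr+ c and vg pr c+, are the parental types, so the F1 was vg+ pr+ c / vg pr c+.
The two rarest classes, vg pr+ c and vg+ pr c+, are the double crossovers. Comparing them with the parentals, only the vg allele has switched, so vg is the middle locus and the order is c – vg – pr.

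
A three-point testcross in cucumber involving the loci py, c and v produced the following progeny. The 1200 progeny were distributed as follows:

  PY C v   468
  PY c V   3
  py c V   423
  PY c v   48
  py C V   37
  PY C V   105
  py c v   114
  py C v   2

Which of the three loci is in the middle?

The two most frequent reciprocal classes, PY C v and py c V, are the parental types, so the F1 was PY C v / py c V.
The two rarest classes, py C v and PY c V, are the double crossovers. Comparing them with the parentals, only the py allele has switched, so py is the middle locus and the order is v – py – c.

py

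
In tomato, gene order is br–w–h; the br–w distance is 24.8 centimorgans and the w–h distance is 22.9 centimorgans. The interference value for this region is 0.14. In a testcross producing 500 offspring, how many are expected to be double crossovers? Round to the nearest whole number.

24

Map distances give recombination frequencies of 0.248 and 0.229 for the two intervals.
With interference 0.14 (so coincidence = 0.86), expected double-crossover frequency = 0.248 × 0.229 × 0.86 = 0.04884.
Expected number = 0.04884 × 500 = 24.42 ≈ 24.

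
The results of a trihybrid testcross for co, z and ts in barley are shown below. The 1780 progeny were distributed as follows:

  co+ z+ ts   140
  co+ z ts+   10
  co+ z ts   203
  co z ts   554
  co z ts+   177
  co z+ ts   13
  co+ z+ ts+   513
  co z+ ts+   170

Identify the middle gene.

z

The two most frequent reciprocal classes, co z ts and co+ z+ ts+, are the parental types, so the F1 was co z ts / co+ z+ ts+.
The two rarest classes, co z+ ts and co+ z ts+, are the double crossovers. Comparing them with the parentals, only the z allele has switched, so z is the middle locus and the order is co – z – ts.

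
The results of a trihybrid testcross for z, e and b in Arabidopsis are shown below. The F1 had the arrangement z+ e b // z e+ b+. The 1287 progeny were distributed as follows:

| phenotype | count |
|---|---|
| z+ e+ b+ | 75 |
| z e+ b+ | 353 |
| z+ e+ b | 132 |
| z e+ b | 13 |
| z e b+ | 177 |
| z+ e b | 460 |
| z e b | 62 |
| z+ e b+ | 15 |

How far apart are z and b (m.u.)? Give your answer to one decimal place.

12.8 m.u.

The two rarest classes, z+ e b+ and z e+ b, are the double crossovers. Comparing them with the parentals, only the b allele has switched, so b is the middle locus and the order is e – b – z.
Crossovers in the b–z interval produce the single-crossover classes z e b and z+ e+ b+ (62 + 75 = 137) plus the double crossovers (28).
RF(b–z) = (137 + 28) / 1287 = 165/1287 = 0.1282 → 12.8 m.u.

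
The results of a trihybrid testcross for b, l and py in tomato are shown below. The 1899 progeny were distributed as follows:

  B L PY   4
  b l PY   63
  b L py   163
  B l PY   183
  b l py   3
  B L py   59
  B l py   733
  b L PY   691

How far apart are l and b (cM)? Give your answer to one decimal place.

6.8 cM

The two most frequent reciprocal classes, b L PY and B l py, are the parental types, so the F1 was b L PY / B l py.
The two rarest classes, B L PY and b l py, are the double crossovers. Comparing them with the parentals, only the b allele has switched, so b is the middle locus and the order is l – b – py.
Crossovers in the l–b interval produce the single-crossover classes b l PY and B L py (63 + 59 = 122) plus the double crossovers (7).
RF(l–b) = (122 + 7) / 1899 = 129/1899 = 0.0679 → 6.8 cM.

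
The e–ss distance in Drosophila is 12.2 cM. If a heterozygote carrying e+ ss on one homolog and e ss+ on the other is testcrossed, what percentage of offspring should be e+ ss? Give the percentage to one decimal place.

A map distance of 12.2 cM corresponds to a recombination frequency of 0.122.
The F1 is e+ ss / e ss+, so e+ ss is a parental gamete class with expected frequency (1 − r)/2 = 0.878/2 = 0.4390.
That is 0.4390 = 43.9% of the progeny.

43.9%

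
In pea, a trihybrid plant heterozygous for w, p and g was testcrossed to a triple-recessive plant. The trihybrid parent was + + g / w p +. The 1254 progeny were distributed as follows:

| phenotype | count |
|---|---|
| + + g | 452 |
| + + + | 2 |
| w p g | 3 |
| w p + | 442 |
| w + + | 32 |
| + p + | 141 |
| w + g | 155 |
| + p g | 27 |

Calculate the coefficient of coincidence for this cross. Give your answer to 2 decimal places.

The two rarest classes, + + + and w p g, are the double crossovers. Comparing them with the parentals, only the g allele has switched, so g is the middle locus and the order is w – g – p.
w–g: (296 + 5)/1254 = 0.2400; g–p: (59 + 5)/1254 = 0.0510.
Expected DCO frequency = 0.2400 × 0.0510 ≈ 0.01224; observed = 5/1254 ≈ 0.00399.
Coefficient of coincidence = 0.00399/0.01224 ≈ 0.33.

0.33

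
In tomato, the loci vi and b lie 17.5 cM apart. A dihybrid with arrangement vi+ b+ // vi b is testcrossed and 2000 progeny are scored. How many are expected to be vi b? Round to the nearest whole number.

825

A map distance of 17.5 cM corresponds to a recombination frequency of 0.175.
The F1 is vi+ b+ / vi b, so vi b is a parental gamete class with expected frequency (1 − r)/2 = 0.825/2 = 0.4125.
Expected number = 0.4125 × 2000 = 825.00 ≈ 825.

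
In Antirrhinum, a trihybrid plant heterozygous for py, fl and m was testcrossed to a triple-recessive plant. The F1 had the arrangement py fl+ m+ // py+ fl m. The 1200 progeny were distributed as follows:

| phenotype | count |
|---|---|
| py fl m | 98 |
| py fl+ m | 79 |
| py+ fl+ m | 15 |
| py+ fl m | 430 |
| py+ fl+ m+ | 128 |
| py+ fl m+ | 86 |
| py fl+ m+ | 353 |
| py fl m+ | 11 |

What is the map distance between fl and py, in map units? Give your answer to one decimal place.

21.0 map units

The two rarest classes, py fl m+ and py+ fl+ m, are the double crossovers. Comparing them with the parentals, only the fl allele has switched, so fl is the middle locus and the order is py – fl – m.
Crossovers in the py–fl interval produce the single-crossover classes py+ fl+ m+ and py fl m (128 + 98 = 226) plus the double crossovers (26).
RF(py–fl) = (226 + 26) / 1200 = 252/1200 = 0.2100 → 21.0 map units.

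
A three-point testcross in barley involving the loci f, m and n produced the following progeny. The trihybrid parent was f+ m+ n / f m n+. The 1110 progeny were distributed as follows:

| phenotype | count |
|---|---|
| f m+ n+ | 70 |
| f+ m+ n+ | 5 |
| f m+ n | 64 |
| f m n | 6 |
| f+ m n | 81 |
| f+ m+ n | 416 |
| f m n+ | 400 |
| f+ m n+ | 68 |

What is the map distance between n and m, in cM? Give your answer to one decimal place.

14.6 cM

The two rarest classes, f+ m+ n+ and f m n, are the double crossovers. Comparing them with the parentals, only the n allele has switched, so n is the middle locus and the order is m – n – f.
Crossovers in the m–n interval produce the single-crossover classes f+ m n and f m+ n+ (81 + 70 = 151) plus the double crossovers (11).
RF(m–n) = (151 + 11) / 1110 = 162/1110 = 0.1459 → 14.6 cM.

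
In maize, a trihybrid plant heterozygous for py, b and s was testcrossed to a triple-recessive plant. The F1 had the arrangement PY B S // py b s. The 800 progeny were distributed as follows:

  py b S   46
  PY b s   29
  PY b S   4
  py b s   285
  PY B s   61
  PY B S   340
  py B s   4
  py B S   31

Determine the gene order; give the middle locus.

b

The two rarest classes, PY b S and py B s, are the double crossovers. Comparing them with the parentals, only the b allele has switched, so b is the middle locus and the order is py – b – s.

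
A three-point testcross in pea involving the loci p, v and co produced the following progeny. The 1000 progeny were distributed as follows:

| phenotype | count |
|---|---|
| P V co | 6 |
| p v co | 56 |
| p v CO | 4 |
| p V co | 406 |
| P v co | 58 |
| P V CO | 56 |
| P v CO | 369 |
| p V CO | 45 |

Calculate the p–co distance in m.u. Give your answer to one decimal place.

11.3 m.u.

The two most frequent reciprocal classes, P v CO and p V co, are the parental types, so the F1 was P v CO / p V co.
The two rarest classes, p v CO and P V co, are the double crossovers. Comparing them with the parentals, only the p allele has switched, so p is the middle locus and the order is v – p – co.
Crossovers in the p–co interval produce the single-crossover classes P v co and p V CO (58 + 45 = 103) plus the double crossovers (10).
RF(p–co) = (103 + 10) / 1000 = 113/1000 = 0.1130 → 11.3 m.u.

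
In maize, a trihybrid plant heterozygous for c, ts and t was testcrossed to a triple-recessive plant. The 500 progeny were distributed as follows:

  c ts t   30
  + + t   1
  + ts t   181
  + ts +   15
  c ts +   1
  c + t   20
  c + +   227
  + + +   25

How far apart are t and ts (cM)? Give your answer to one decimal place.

The two most frequent reciprocal classes, c + + and + ts t, are the parental types, so the F1 was c + + / + ts t.
The two rarest classes, c ts + and + + t, are the double crossovers. Comparing them with the parentals, only the ts allele has switched, so ts is the middle locus and the order is c – ts – t.
Crossovers in the ts–t interval produce the single-crossover classes c + t and + ts + (20 + 15 = 35) plus the double crossovers (2).
RF(ts–t) = (35 + 2) / 500 = 37/500 = 0.0740 → 7.4 cM.

7.4 cM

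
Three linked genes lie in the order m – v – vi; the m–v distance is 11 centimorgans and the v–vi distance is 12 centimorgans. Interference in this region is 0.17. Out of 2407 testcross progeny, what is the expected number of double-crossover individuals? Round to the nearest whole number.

26

Map distances give recombination frequencies of 0.110 and 0.120 for the two intervals.
With interference 0.17 (so coincidence = 0.83), expected double-crossover frequency = 0.110 × 0.120 × 0.83 = 0.01096.
Expected number = 0.01096 × 2407 = 26.37 ≈ 26.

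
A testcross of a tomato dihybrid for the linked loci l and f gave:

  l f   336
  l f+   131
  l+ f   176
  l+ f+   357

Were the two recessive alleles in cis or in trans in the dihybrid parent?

cis

The two most frequent classes are l+ f+ (357) and l f (336); these are the parental (non-recombinant) types.
So the F1 carried l+ f+ on one chromosome and l f on the other — the recessive alleles are on the same chromosome (cis / coupling).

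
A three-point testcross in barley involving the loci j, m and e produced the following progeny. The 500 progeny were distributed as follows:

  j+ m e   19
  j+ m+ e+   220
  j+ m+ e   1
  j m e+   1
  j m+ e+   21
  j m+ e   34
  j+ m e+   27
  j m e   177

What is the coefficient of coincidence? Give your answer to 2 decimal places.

0.38

The two most frequent reciprocal classes, j m e and j+ m+ e+, are the parental types, so the F1 was j m e / j+ m+ e+.
The two rarest classes, j m e+ and j+ m+ e, are the double crossovers. Comparing them with the parentals, only the e allele has switched, so e is the middle locus and the order is j – e – m.
j–e: (40 + 2)/500 = 0.0840; e–m: (61 + 2)/500 = 0.1260.
Expected DCO frequency = 0.0840 × 0.1260 ≈ 0.01058; observed = 2/500 ≈ 0.00400.
Coefficient of coincidence = 0.00400/0.01058 ≈ 0.38.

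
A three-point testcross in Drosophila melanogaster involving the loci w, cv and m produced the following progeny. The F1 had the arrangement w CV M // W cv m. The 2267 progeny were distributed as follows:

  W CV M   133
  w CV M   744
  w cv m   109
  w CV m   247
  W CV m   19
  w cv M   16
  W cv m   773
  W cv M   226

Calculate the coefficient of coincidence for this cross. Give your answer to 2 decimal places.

The two rarest classes, w cv M and W CV m, are the double crossovers. Comparing them with the parentals, only the cv allele has switched, so cv is the middle locus and the order is w – cv – m.
w–cv: (242 + 35)/2267 = 0.1222; cv–m: (473 + 35)/2267 = 0.2241.
Expected DCO frequency = 0.1222 × 0.2241 ≈ 0.02739; observed = 35/2267 ≈ 0.01544.
Coefficient of coincidence = 0.01544/0.02739 ≈ 0.56.

0.56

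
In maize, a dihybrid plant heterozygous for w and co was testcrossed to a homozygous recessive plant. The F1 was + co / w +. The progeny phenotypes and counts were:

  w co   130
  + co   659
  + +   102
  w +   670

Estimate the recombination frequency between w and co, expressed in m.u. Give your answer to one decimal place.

14.9 m.u.

The recombinant classes are + + and w co: 102 + 130 = 232.
Recombination frequency = 232/1561 = 0.1486 ≈ 14.9%, i.e. 14.9 m.u.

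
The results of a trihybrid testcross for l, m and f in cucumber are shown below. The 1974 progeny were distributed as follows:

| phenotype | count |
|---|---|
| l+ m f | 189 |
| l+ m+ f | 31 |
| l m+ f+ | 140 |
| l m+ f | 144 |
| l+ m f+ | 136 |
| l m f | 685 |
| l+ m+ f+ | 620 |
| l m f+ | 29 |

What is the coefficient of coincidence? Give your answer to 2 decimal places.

The two most frequent reciprocal classes, l m f and l+ m+ f+, are the parental types, so the F1 was l m f / l+ m+ f+.
The two rarest classes, l m f+ and l+ m+ f, are the double crossovers. Comparing them with the parentals, only the f allele has switched, so f is the middle locus and the order is l – f – m.
l–f: (329 + 60)/1974 = 0.1971; f–m: (280 + 60)/1974 = 0.1722.
Expected DCO frequency = 0.1971 × 0.1722 ≈ 0.03394; observed = 60/1974 ≈ 0.03040.
Coefficient of coincidence = 0.03040/0.03394 ≈ 0.90.

0.90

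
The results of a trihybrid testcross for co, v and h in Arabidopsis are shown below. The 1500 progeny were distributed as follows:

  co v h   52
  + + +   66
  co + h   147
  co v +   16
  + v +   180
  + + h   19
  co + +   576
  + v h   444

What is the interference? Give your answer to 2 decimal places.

0.05

The two most frequent reciprocal classes, co + + and + v h, are the parental types, so the F1 was co + + / + v h.
The two rarest classes, co v + and + + h, are the double crossovers. Comparing them with the parentals, only the v allele has switched, so v is the middle locus and the order is co – v – h.
co–v: (118 + 35)/1500 = 0.1020; v–h: (327 + 35)/1500 = 0.2413.
Expected DCO frequency = 0.1020 × 0.2413 ≈ 0.02461; observed = 35/1500 ≈ 0.02333.
Coefficient of coincidence = 0.02333/0.02461 ≈ 0.95; interference = 1 − 0.95 = 0.05.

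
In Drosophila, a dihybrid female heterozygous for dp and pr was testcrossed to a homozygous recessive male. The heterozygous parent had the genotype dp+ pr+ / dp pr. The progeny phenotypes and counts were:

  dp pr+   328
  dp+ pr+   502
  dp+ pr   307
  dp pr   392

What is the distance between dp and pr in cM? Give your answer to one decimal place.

41.5 cM

The recombinant classes are dp+ pr and dp pr+: 307 + 328 = 635.
Recombination frequency = 635/1529 = 0.4153 ≈ 41.5%, i.e. 41.5 cM.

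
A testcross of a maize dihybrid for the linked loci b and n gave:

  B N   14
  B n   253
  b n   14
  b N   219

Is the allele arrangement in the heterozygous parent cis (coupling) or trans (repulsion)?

trans

The two most frequent classes are B n (253) and b N (219); these are the parental (non-recombinant) types.
So the F1 carried B n on one chromosome and b N on the other — the recessive alleles are on opposite chromosomes (trans / repulsion).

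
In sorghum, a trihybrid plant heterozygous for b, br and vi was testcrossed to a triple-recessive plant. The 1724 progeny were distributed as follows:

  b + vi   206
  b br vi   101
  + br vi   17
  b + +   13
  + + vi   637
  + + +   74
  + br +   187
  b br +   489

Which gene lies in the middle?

The two most frequent reciprocal classes, b br + and + + vi, are the parental types, so the F1 was b br + / + + vi.
The two rarest classes, b + + and + br vi, are the double crossovers. Comparing them with the parentals, only the br allele has switched, so br is the middle locus and the order is b – br – vi.

br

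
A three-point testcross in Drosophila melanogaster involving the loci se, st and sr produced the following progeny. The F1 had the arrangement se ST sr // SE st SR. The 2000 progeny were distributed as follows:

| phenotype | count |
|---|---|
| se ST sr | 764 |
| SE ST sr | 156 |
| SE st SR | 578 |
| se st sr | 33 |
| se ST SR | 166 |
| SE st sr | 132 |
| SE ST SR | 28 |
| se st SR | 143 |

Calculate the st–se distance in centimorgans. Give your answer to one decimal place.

The two rarest classes, se st sr and SE ST SR, are the double crossovers. Comparing them with the parentals, only the st allele has switched, so st is the middle locus and the order is sr – st – se.
Crossovers in the st–se interval produce the single-crossover classes SE ST sr and se st SR (156 + 143 = 299) plus the double crossovers (61).
RF(st–se) = (299 + 61) / 2000 = 360/2000 = 0.1800 → 18.0 centimorgans.

18.0 centimorgans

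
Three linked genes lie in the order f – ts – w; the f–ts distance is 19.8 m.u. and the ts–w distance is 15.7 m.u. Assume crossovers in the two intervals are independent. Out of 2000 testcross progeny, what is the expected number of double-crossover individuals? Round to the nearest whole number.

Map distances give recombination frequencies of 0.198 and 0.157 for the two intervals.
With no interference, expected double-crossover frequency = 0.198 × 0.157 = 0.03109.
Expected number = 0.03109 × 2000 = 62.17 ≈ 62.

62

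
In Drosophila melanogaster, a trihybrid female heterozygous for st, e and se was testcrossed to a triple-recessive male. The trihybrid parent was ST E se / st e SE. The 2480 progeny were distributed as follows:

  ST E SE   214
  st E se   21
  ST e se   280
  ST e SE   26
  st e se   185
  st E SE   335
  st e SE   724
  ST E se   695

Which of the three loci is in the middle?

st

The two rarest classes, st E se and ST e SE, are the double crossovers. Comparing them with the parentals, only the st allele has switched, so st is the middle locus and the order is se – st – e.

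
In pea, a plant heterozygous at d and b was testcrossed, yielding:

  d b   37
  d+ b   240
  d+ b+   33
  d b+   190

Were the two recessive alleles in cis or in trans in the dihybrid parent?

trans

The two most frequent classes are d+ b (240) and d b+ (190); these are the parental (non-recombinant) types.
So the F1 carried d+ b on one chromosome and d b+ on the other — the recessive alleles are on opposite chromosomes (trans / repulsion).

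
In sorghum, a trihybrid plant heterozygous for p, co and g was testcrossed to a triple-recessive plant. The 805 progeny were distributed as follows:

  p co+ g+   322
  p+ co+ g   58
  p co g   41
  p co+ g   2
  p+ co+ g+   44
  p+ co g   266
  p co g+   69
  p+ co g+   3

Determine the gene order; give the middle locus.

g

The two most frequent reciprocal classes, p co+ g+ and p+ co g, are the parental types, so the F1 was p co+ g+ / p+ co g.
The two rarest classes, p co+ g and p+ co g+, are the double crossovers. Comparing them with the parentals, only the g allele has switched, so g is the middle locus and the order is p – g – co.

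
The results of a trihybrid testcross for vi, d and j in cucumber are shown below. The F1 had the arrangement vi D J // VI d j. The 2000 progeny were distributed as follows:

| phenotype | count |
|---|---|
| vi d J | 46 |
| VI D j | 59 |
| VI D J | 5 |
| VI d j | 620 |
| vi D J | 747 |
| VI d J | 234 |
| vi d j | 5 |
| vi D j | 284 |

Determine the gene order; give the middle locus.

vi

The two rarest classes, VI D J and vi d j, are the double crossovers. Comparing them with the parentals, only the vi allele has switched, so vi is the middle locus and the order is d – vi – j.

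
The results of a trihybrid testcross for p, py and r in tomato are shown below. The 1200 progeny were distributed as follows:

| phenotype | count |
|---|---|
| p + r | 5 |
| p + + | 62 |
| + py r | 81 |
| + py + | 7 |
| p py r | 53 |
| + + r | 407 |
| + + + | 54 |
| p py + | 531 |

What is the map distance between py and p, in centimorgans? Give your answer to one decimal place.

The two most frequent reciprocal classes, + + r and p py +, are the parental types, so the F1 was + + r / p py +.
The two rarest classes, p + r and + py +, are the double crossovers. Comparing them with the parentals, only the p allele has switched, so p is the middle locus and the order is r – p – py.
Crossovers in the p–py interval produce the single-crossover classes + py r and p + + (81 + 62 = 143) plus the double crossovers (12).
RF(p–py) = (143 + 12) / 1200 = 155/1200 = 0.1292 → 12.9 centimorgans.

12.9 centimorgans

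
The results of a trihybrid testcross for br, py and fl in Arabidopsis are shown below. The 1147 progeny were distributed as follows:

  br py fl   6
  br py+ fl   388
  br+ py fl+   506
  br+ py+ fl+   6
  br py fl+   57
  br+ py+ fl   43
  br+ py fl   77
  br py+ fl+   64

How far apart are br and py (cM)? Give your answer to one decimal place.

9.8 cM

The two most frequent reciprocal classes, br+ py fl+ and br py+ fl, are the parental types, so the F1 was br+ py fl+ / br py+ fl.
The two rarest classes, br+ py+ fl+ and br py fl, are the double crossovers. Comparing them with the parentals, only the py allele has switched, so py is the middle locus and the order is br – py – fl.
Crossovers in the br–py interval produce the single-crossover classes br py fl+ and br+ py+ fl (57 + 43 = 100) plus the double crossovers (12).
RF(br–py) = (100 + 12) / 1147 = 112/1147 = 0.0976 → 9.8 cM.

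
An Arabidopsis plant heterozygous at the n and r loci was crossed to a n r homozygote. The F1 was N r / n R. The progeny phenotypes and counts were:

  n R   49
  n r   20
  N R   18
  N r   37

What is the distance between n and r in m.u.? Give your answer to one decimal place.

30.6 m.u.

The recombinant classes are N R and n r: 18 + 20 = 38.
Recombination frequency = 38/124 = 0.3065 ≈ 30.6%, i.e. 30.6 m.u.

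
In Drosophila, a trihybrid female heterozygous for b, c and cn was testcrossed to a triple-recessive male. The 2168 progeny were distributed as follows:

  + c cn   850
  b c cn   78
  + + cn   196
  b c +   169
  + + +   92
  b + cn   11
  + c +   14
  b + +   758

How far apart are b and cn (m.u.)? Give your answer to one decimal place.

9.0 m.u.

The two most frequent reciprocal classes, b + + and + c cn, are the parental types, so the F1 was b + + / + c cn.
The two rarest classes, b + cn and + c +, are the double crossovers. Comparing them with the parentals, only the cn allele has switched, so cn is the middle locus and the order is c – cn – b.
Crossovers in the cn–b interval produce the single-crossover classes + + + and b c cn (92 + 78 = 170) plus the double crossovers (25).
RF(cn–b) = (170 + 25) / 2168 = 195/2168 = 0.0899 → 9.0 m.u.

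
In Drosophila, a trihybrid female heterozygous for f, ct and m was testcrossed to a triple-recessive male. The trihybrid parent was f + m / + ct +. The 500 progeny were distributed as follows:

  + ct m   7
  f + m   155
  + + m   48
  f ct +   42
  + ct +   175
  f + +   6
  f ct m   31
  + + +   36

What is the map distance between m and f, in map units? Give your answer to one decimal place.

20.6 map units

The two rarest classes, f + + and + ct m, are the double crossovers. Comparing them with the parentals, only the m allele has switched, so m is the middle locus and the order is f – m – ct.
Crossovers in the f–m interval produce the single-crossover classes + + m and f ct + (48 + 42 = 90) plus the double crossovers (13).
RF(f–m) = (90 + 13) / 500 = 103/500 = 0.2060 → 20.6 map units.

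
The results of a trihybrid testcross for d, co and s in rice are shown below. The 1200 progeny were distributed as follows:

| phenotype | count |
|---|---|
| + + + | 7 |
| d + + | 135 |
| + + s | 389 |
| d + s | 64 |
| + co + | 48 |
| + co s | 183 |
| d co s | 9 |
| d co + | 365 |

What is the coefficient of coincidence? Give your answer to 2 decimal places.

0.45

The two most frequent reciprocal classes, d co + and + + s, are the parental types, so the F1 was d co + / + + s.
The two rarest classes, d co s and + + +, are the double crossovers. Comparing them with the parentals, only the s allele has switched, so s is the middle locus and the order is d – s – co.
d–s: (112 + 16)/1200 = 0.1067; s–co: (318 + 16)/1200 = 0.2783.
Expected DCO frequency = 0.1067 × 0.2783 ≈ 0.02969; observed = 16/1200 ≈ 0.01333.
Coefficient of coincidence = 0.01333/0.02969 ≈ 0.45.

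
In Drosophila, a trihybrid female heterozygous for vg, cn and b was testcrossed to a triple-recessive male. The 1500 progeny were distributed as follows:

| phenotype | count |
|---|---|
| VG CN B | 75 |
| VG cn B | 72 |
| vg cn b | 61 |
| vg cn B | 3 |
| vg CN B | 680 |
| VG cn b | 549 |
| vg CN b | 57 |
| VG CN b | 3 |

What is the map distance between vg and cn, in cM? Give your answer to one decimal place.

The two most frequent reciprocal classes, vg CN B and VG cn b, are the parental types, so the F1 was vg CN B / VG cn b.
The two rarest classes, vg cn B and VG CN b, are the double crossovers. Comparing them with the parentals, only the cn allele has switched, so cn is the middle locus and the order is vg – cn – b.
Crossovers in the vg–cn interval produce the single-crossover classes VG CN B and vg cn b (75 + 61 = 136) plus the double crossovers (6).
RF(vg–cn) = (136 + 6) / 1500 = 142/1500 = 0.0947 → 9.5 cM.

9.5 cM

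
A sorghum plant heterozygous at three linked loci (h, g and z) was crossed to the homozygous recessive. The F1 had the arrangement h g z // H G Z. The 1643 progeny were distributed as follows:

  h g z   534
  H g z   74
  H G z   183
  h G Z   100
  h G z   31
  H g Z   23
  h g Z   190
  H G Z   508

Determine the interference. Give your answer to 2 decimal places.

The two rarest classes, h G z and H g Z, are the double crossovers. Comparing them with the parentals, only the g allele has switched, so g is the middle locus and the order is h – g – z.
h–g: (174 + 54)/1643 = 0.1388; g–z: (373 + 54)/1643 = 0.2599.
Expected DCO frequency = 0.1388 × 0.2599 ≈ 0.03607; observed = 54/1643 ≈ 0.03287.
Coefficient of coincidence = 0.03287/0.03607 ≈ 0.91; interference = 1 − 0.91 = 0.09.

0.09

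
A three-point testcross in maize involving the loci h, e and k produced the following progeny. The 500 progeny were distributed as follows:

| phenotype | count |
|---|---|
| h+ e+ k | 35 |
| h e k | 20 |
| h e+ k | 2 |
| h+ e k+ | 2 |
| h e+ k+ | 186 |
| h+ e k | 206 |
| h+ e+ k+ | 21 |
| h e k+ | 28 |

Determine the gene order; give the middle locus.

k

The two most frequent reciprocal classes, h+ e k and h e+ k+, are the parental types, so the F1 was h+ e k / h e+ k+.
The two rarest classes, h+ e k+ and h e+ k, are the double crossovers. Comparing them with the parentals, only the k allele has switched, so k is the middle locus and the order is h – k – e.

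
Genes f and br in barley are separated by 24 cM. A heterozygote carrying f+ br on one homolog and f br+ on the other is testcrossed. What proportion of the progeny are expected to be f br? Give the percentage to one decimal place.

12.0%

A map distance of 24 cM corresponds to a recombination frequency of 0.240.
The F1 is f+ br / f br+, so f br is a recombinant gamete class with expected frequency r/2 = 0.240/2 = 0.1200.
That is 0.1200 = 12.0% of the progeny.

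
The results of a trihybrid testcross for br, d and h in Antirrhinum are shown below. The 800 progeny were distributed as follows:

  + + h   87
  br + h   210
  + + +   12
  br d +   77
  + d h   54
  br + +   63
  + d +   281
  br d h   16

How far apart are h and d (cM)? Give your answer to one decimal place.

The two most frequent reciprocal classes, + d + and br + h, are the parental types, so the F1 was + d + / br + h.
The two rarest classes, + + + and br d h, are the double crossovers. Comparing them with the parentals, only the d allele has switched, so d is the middle locus and the order is h – d – br.
Crossovers in the h–d interval produce the single-crossover classes + d h and br + + (54 + 63 = 117) plus the double crossovers (28).
RF(h–d) = (117 + 28) / 800 = 145/800 = 0.1812 → 18.1 cM.

18.1 cM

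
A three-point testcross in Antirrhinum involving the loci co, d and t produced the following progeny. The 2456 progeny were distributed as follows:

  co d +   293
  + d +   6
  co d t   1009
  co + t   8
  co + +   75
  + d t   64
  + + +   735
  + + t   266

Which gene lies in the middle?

The two most frequent reciprocal classes, + + + and co d t, are the parental types, so the F1 was + + + / co d t.
The two rarest classes, + d + and co + t, are the double crossovers. Comparing them with the parentals, only the d allele has switched, so d is the middle locus and the order is t – d – co.

d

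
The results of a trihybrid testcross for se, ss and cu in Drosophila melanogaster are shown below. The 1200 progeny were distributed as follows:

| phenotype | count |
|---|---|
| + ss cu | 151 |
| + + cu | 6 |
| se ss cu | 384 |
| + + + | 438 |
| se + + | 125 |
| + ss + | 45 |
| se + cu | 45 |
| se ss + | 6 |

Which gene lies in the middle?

cu

The two most frequent reciprocal classes, + + + and se ss cu, are the parental types, so the F1 was + + + / se ss cu.
The two rarest classes, + + cu and se ss +, are the double crossovers. Comparing them with the parentals, only the cu allele has switched, so cu is the middle locus and the order is se – cu – ss.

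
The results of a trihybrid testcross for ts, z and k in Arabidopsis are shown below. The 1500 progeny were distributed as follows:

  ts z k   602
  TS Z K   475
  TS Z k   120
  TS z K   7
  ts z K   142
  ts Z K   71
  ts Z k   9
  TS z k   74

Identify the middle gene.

z

The two most frequent reciprocal classes, ts z k and TS Z K, are the parental types, so the F1 was ts z k / TS Z K.
The two rarest classes, ts Z k and TS z K, are the double crossovers. Comparing them with the parentals, only the z allele has switched, so z is the middle locus and the order is k – z – ts.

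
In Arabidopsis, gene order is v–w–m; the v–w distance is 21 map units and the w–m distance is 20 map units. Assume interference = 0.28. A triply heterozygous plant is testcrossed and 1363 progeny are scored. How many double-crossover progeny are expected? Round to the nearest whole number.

41

Map distances give recombination frequencies of 0.210 and 0.200 for the two intervals.
With interference 0.28 (so coincidence = 0.72), expected double-crossover frequency = 0.210 × 0.200 × 0.72 = 0.03024.
Expected number = 0.03024 × 1363 = 41.22 ≈ 41.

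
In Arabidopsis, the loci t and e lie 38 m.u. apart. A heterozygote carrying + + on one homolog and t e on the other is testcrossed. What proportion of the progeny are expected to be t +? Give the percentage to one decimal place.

A map distance of 38 m.u. corresponds to a recombination frequency of 0.380.
The F1 is + + / t e, so t + is a recombinant gamete class with expected frequency r/2 = 0.380/2 = 0.1900.
That is 0.1900 = 19.0% of the progeny.

19.0%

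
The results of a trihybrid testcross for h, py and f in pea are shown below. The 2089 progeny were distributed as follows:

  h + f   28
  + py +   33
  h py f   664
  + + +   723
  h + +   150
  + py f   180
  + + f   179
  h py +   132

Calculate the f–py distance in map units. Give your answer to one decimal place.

The two most frequent reciprocal classes, h py f and + + +, are the parental types, so the F1 was h py f / + + +.
The two rarest classes, h + f and + py +, are the double crossovers. Comparing them with the parentals, only the py allele has switched, so py is the middle locus and the order is h – py – f.
Crossovers in the py–f interval produce the single-crossover classes h py + and + + f (132 + 179 = 311) plus the double crossovers (61).
RF(py–f) = (311 + 61) / 2089 = 372/2089 = 0.1781 → 17.8 map units.

17.8 map units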